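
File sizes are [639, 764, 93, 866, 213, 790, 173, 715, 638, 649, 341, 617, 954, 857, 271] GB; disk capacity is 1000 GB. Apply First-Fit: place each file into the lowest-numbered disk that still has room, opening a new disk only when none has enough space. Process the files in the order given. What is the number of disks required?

10 disks

disk 1: place 639 GB, 361 GB left
disk 2: place 764 GB, 236 GB left
disk 1: place 93 GB, 268 GB left
disk 3: place 866 GB, 134 GB left
disk 1: place 213 GB, 55 GB left
disk 4: place 790 GB, 210 GB left
disk 2: place 173 GB, 63 GB left
disk 5: place 715 GB, 285 GB left
disk 6: place 638 GB, 362 GB left
disk 7: place 649 GB, 351 GB left
disk 6: place 341 GB, 21 GB left
disk 8: place 617 GB, 383 GB left
disk 9: place 954 GB, 46 GB left
disk 10: place 857 GB, 143 GB left
disk 5: place 271 GB, 14 GB left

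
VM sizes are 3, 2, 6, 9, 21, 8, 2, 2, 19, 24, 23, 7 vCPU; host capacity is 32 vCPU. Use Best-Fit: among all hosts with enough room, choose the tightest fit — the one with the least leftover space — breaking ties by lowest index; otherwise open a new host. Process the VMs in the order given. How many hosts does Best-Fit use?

3 vCPU → host 1 (remaining 29 vCPU)
2 vCPU → host 1 (remaining 27 vCPU)
6 vCPU → host 1 (remaining 21 vCPU)
9 vCPU → host 1 (remaining 12 vCPU)
21 vCPU → host 2 (remaining 11 vCPU)
8 vCPU → host 2 (remaining 3 vCPU)
2 vCPU → host 2 (remaining 1 vCPU)
2 vCPU → host 1 (remaining 10 vCPU)
19 vCPU → host 3 (remaining 13 vCPU)
24 vCPU → host 4 (remaining 8 vCPU)
23 vCPU → host 5 (remaining 9 vCPU)
7 vCPU → host 4 (remaining 1 vCPU)

5 hosts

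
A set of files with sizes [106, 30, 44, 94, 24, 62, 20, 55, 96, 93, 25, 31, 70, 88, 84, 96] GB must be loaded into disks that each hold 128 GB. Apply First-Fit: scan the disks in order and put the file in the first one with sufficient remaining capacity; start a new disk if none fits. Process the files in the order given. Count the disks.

disk 1: place 106 GB, 22 GB left
disk 2: place 30 GB, 98 GB left
disk 2: place 44 GB, 54 GB left
disk 3: place 94 GB, 34 GB left
disk 2: place 24 GB, 30 GB left
disk 4: place 62 GB, 66 GB left
disk 1: place 20 GB, 2 GB left
disk 4: place 55 GB, 11 GB left
disk 5: place 96 GB, 32 GB left
disk 6: place 93 GB, 35 GB left
disk 2: place 25 GB, 5 GB left
disk 3: place 31 GB, 3 GB left
disk 7: place 70 GB, 58 GB left
disk 8: place 88 GB, 40 GB left
disk 9: place 84 GB, 44 GB left
disk 10: place 96 GB, 32 GB left

10 disks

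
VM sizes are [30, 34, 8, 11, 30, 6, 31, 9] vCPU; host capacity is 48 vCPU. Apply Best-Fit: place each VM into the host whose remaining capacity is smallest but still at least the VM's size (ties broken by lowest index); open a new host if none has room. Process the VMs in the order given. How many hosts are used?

4

Put 30 vCPU in host 1; 18 vCPU remain.
Put 34 vCPU in host 2; 14 vCPU remain.
Put 8 vCPU in host 2; 6 vCPU remain.
Put 11 vCPU in host 1; 7 vCPU remain.
Put 30 vCPU in host 3; 18 vCPU remain.
Put 6 vCPU in host 2; 0 vCPU remain.
Put 31 vCPU in host 4; 17 vCPU remain.
Put 9 vCPU in host 4; 8 vCPU remain.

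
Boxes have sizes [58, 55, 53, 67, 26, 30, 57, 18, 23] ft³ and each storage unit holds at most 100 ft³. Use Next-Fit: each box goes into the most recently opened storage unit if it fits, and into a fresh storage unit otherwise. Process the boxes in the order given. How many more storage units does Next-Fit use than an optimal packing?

1

Next-Fit: [58] [55] [53] [67,26] [30,57] [18,23] → 6 storage units.
5 boxes exceed 50 ft³ (half the capacity), and no two of those can share a storage unit, so at least 5 storage units are needed.
An optimal packing achieves that bound: [67,30] [58,26] [57,23,18] [55] [53] → 5 storage units.
Excess: 6 − 5 = 1.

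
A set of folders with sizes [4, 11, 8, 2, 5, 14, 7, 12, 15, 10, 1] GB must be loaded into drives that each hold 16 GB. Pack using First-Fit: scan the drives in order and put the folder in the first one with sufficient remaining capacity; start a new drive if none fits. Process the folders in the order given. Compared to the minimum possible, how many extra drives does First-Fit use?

First-Fit: [4,11,1] [8,2,5] [14] [7] [12] [15] [10] → 7 drives.
Total size 89 GB; any packing needs at least ⌈89/16⌉ = 6 drives.
An optimal packing achieves that bound: [15,1] [14,2] [12,4] [11,5] [10] [8,7] → 6 drives.
Excess: 7 − 6 = 1.

1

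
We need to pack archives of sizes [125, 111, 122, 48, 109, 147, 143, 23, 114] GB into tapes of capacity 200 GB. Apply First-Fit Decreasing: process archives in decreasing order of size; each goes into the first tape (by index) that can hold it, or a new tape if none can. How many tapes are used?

Sorted descending: 147, 143, 125, 122, 114, 111, 109, 48, 23.
tape 1: place 147 GB, 53 GB left
tape 2: place 143 GB, 57 GB left
tape 3: place 125 GB, 75 GB left
tape 4: place 122 GB, 78 GB left
tape 5: place 114 GB, 86 GB left
tape 6: place 111 GB, 89 GB left
tape 7: place 109 GB, 91 GB left
tape 1: place 48 GB, 5 GB left
tape 2: place 23 GB, 34 GB left

7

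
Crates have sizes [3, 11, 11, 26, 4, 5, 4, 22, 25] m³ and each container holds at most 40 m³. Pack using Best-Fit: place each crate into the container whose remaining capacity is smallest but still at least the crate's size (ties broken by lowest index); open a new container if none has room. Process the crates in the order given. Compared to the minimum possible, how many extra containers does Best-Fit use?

Best-Fit: [3,11,11] [26,4,5,4] [22] [25] → 4 containers.
Total size 111 m³; any packing needs at least ⌈111/40⌉ = 3 containers.
An optimal packing achieves that bound: [26,11,3] [25,11,4] [22,5,4] → 3 containers.
Excess: 4 − 3 = 1.

1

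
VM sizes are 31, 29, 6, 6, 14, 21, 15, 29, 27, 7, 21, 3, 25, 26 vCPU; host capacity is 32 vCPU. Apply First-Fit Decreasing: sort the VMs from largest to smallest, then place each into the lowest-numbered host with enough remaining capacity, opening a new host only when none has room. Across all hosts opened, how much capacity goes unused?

Sorted descending: 31, 29, 29, 27, 26, 25, 21, 21, 15, 14, 7, 6, 6, 3.
host 1: place 31 vCPU, 1 vCPU left
host 2: place 29 vCPU, 3 vCPU left
host 3: place 29 vCPU, 3 vCPU left
host 4: place 27 vCPU, 5 vCPU left
host 5: place 26 vCPU, 6 vCPU left
host 6: place 25 vCPU, 7 vCPU left
host 7: place 21 vCPU, 11 vCPU left
host 8: place 21 vCPU, 11 vCPU left
host 9: place 15 vCPU, 17 vCPU left
host 9: place 14 vCPU, 3 vCPU left
host 6: place 7 vCPU, 0 vCPU left
host 5: place 6 vCPU, 0 vCPU left
host 7: place 6 vCPU, 5 vCPU left
host 2: place 3 vCPU, 0 vCPU left
9 hosts × 32 vCPU = 288 vCPU; used 260 vCPU; unused 28 vCPU.

28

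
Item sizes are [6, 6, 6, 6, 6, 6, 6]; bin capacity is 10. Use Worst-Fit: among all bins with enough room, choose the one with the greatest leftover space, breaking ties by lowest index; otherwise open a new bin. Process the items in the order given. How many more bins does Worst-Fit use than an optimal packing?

Worst-Fit: [6] [6] [6] [6] [6] [6] [6] → 7 bins.
7 items exceed 5 (half the capacity), and no two of those can share a bin, so at least 7 bins are needed.
So 7 is already optimal.

0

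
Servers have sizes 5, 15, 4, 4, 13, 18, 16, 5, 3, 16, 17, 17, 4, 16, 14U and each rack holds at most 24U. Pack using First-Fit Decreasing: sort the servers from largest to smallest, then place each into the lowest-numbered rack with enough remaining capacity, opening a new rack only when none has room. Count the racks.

Sorted descending: 18, 17, 17, 16, 16, 16, 15, 14, 13, 5, 5, 4, 4, 4, 3.
Put 18U in rack 1; 6U remain.
Put 17U in rack 2; 7U remain.
Put 17U in rack 3; 7U remain.
Put 16U in rack 4; 8U remain.
Put 16U in rack 5; 8U remain.
Put 16U in rack 6; 8U remain.
Put 15U in rack 7; 9U remain.
Put 14U in rack 8; 10U remain.
Put 13U in rack 9; 11U remain.
Put 5U in rack 1; 1U remain.
Put 5U in rack 2; 2U remain.
Put 4U in rack 3; 3U remain.
Put 4U in rack 4; 4U remain.
Put 4U in rack 4; 0U remain.
Put 3U in rack 3; 0U remain.
Final racks: [18,5] [17,5] [17,4,3] [16,4,4] [16] [16] [15] [14] [13].

9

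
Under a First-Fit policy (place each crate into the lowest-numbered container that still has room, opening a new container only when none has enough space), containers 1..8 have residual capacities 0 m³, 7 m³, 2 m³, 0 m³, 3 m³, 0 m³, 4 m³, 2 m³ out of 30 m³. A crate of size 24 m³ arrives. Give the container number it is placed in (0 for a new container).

0

No container has ≥ 24 m³ free, so a new container is opened.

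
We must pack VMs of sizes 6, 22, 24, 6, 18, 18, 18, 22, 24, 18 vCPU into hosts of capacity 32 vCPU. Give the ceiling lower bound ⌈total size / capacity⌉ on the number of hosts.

6 hosts

Total size = 6 + 22 + 24 + 6 + 18 + 18 + 18 + 22 + 24 + 18 = 176 vCPU.
⌈176 / 32⌉ = 6.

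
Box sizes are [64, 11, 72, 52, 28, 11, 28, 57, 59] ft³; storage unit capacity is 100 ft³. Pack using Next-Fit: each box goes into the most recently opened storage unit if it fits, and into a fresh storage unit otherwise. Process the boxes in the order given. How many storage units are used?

storage unit 1: place 64 ft³, 36 ft³ left
storage unit 1: place 11 ft³, 25 ft³ left
storage unit 2: place 72 ft³, 28 ft³ left
storage unit 3: place 52 ft³, 48 ft³ left
storage unit 3: place 28 ft³, 20 ft³ left
storage unit 3: place 11 ft³, 9 ft³ left
storage unit 4: place 28 ft³, 72 ft³ left
storage unit 4: place 57 ft³, 15 ft³ left
storage unit 5: place 59 ft³, 41 ft³ left

5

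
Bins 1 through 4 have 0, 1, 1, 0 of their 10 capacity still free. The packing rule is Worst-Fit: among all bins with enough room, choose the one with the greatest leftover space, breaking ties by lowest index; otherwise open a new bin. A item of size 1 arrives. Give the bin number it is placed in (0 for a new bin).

Bins with room: bin 2 (1), bin 3 (1).
Most room is bin 2 with 1 free.

2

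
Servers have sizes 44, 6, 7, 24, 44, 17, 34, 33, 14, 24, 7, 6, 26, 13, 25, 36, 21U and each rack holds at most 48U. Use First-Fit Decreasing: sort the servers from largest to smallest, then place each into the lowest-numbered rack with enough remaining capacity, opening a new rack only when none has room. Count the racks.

Sorted descending: 44, 44, 36, 34, 33, 26, 25, 24, 24, 21, 17, 14, 13, 7, 7, 6, 6.
rack 1: place 44U, 4U left
rack 2: place 44U, 4U left
rack 3: place 36U, 12U left
rack 4: place 34U, 14U left
rack 5: place 33U, 15U left
rack 6: place 26U, 22U left
rack 7: place 25U, 23U left
rack 8: place 24U, 24U left
rack 8: place 24U, 0U left
rack 6: place 21U, 1U left
rack 7: place 17U, 6U left
rack 4: place 14U, 0U left
rack 5: place 13U, 2U left
rack 3: place 7U, 5U left
rack 9: place 7U, 41U left
rack 7: place 6U, 0U left
rack 9: place 6U, 35U left

9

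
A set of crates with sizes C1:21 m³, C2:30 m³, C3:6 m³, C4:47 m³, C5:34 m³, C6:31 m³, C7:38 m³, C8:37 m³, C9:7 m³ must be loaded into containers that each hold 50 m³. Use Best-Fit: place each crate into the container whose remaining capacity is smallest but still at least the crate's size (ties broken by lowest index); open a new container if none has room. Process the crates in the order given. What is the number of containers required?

Put C1 (21 m³) in container 1; 29 m³ remain.
Put C2 (30 m³) in container 2; 20 m³ remain.
Put C3 (6 m³) in container 2; 14 m³ remain.
Put C4 (47 m³) in container 3; 3 m³ remain.
Put C5 (34 m³) in container 4; 16 m³ remain.
Put C6 (31 m³) in container 5; 19 m³ remain.
Put C7 (38 m³) in container 6; 12 m³ remain.
Put C8 (37 m³) in container 7; 13 m³ remain.
Put C9 (7 m³) in container 6; 5 m³ remain.

7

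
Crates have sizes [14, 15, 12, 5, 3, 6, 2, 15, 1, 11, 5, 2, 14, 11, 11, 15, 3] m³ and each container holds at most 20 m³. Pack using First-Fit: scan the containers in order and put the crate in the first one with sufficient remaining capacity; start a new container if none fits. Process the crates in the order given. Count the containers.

9

Put 14 m³ in container 1; 6 m³ remain.
Put 15 m³ in container 2; 5 m³ remain.
Put 12 m³ in container 3; 8 m³ remain.
Put 5 m³ in container 1; 1 m³ remain.
Put 3 m³ in container 2; 2 m³ remain.
Put 6 m³ in container 3; 2 m³ remain.
Put 2 m³ in container 2; 0 m³ remain.
Put 15 m³ in container 4; 5 m³ remain.
Put 1 m³ in container 1; 0 m³ remain.
Put 11 m³ in container 5; 9 m³ remain.
Put 5 m³ in container 4; 0 m³ remain.
Put 2 m³ in container 3; 0 m³ remain.
Put 14 m³ in container 6; 6 m³ remain.
Put 11 m³ in container 7; 9 m³ remain.
Put 11 m³ in container 8; 9 m³ remain.
Put 15 m³ in container 9; 5 m³ remain.
Put 3 m³ in container 5; 6 m³ remain.
Final containers: [14,5,1] [15,3,2] [12,6,2] [15,5] [11,3] [14] [11] [11] [15].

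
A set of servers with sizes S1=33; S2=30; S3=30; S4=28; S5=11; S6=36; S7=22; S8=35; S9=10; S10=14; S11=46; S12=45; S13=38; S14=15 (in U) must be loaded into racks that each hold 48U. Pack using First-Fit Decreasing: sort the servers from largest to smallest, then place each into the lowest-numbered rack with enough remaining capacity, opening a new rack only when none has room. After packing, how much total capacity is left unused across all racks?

87

Sorted descending: 46, 45, 38, 36, 35, 33, 30, 30, 28, 22, 15, 14, 11, 10.
rack 1: place 46U, 2U left
rack 2: place 45U, 3U left
rack 3: place 38U, 10U left
rack 4: place 36U, 12U left
rack 5: place 35U, 13U left
rack 6: place 33U, 15U left
rack 7: place 30U, 18U left
rack 8: place 30U, 18U left
rack 9: place 28U, 20U left
rack 10: place 22U, 26U left
rack 6: place 15U, 0U left
rack 7: place 14U, 4U left
rack 4: place 11U, 1U left
rack 3: place 10U, 0U left
10 racks × 48U = 480U; used 393U; unused 87U.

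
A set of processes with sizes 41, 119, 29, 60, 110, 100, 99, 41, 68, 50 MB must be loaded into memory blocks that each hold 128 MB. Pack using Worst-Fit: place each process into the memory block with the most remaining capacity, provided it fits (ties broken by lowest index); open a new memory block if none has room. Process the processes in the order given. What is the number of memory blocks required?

7 memory blocks

41 MB → memory block 1 (remaining 87 MB)
119 MB → memory block 2 (remaining 9 MB)
29 MB → memory block 1 (remaining 58 MB)
60 MB → memory block 3 (remaining 68 MB)
110 MB → memory block 4 (remaining 18 MB)
100 MB → memory block 5 (remaining 28 MB)
99 MB → memory block 6 (remaining 29 MB)
41 MB → memory block 3 (remaining 27 MB)
68 MB → memory block 7 (remaining 60 MB)
50 MB → memory block 7 (remaining 10 MB)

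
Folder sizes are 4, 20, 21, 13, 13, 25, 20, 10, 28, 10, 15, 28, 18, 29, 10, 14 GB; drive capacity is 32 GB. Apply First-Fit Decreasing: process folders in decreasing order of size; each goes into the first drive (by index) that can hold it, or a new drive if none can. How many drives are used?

10 drives

Sorted descending: 29, 28, 28, 25, 21, 20, 20, 18, 15, 14, 13, 13, 10, 10, 10, 4.
29 GB → drive 1 (remaining 3 GB)
28 GB → drive 2 (remaining 4 GB)
28 GB → drive 3 (remaining 4 GB)
25 GB → drive 4 (remaining 7 GB)
21 GB → drive 5 (remaining 11 GB)
20 GB → drive 6 (remaining 12 GB)
20 GB → drive 7 (remaining 12 GB)
18 GB → drive 8 (remaining 14 GB)
15 GB → drive 9 (remaining 17 GB)
14 GB → drive 8 (remaining 0 GB)
13 GB → drive 9 (remaining 4 GB)
13 GB → drive 10 (remaining 19 GB)
10 GB → drive 5 (remaining 1 GB)
10 GB → drive 6 (remaining 2 GB)
10 GB → drive 7 (remaining 2 GB)
4 GB → drive 2 (remaining 0 GB)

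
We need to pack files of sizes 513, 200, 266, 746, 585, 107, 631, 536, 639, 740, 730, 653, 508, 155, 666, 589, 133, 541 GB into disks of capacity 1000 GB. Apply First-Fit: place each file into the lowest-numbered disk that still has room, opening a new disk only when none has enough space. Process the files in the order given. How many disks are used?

Put 513 GB in disk 1; 487 GB remain.
Put 200 GB in disk 1; 287 GB remain.
Put 266 GB in disk 1; 21 GB remain.
Put 746 GB in disk 2; 254 GB remain.
Put 585 GB in disk 3; 415 GB remain.
Put 107 GB in disk 2; 147 GB remain.
Put 631 GB in disk 4; 369 GB remain.
Put 536 GB in disk 5; 464 GB remain.
Put 639 GB in disk 6; 361 GB remain.
Put 740 GB in disk 7; 260 GB remain.
Put 730 GB in disk 8; 270 GB remain.
Put 653 GB in disk 9; 347 GB remain.
Put 508 GB in disk 10; 492 GB remain.
Put 155 GB in disk 3; 260 GB remain.
Put 666 GB in disk 11; 334 GB remain.
Put 589 GB in disk 12; 411 GB remain.
Put 133 GB in disk 2; 14 GB remain.
Put 541 GB in disk 13; 459 GB remain.
Final disks: [513,200,266] [746,107,133] [585,155] [631] [536] [639] [740] [730] [653] [508] [666] [589] [541].

13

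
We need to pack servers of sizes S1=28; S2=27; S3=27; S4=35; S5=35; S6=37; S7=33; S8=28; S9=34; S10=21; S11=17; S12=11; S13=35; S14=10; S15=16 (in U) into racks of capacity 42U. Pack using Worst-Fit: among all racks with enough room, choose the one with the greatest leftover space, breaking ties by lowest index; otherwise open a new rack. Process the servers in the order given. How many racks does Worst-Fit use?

12 racks

Put S1 (28U) in rack 1; 14U remain.
Put S2 (27U) in rack 2; 15U remain.
Put S3 (27U) in rack 3; 15U remain.
Put S4 (35U) in rack 4; 7U remain.
Put S5 (35U) in rack 5; 7U remain.
Put S6 (37U) in rack 6; 5U remain.
Put S7 (33U) in rack 7; 9U remain.
Put S8 (28U) in rack 8; 14U remain.
Put S9 (34U) in rack 9; 8U remain.
Put S10 (21U) in rack 10; 21U remain.
Put S11 (17U) in rack 10; 4U remain.
Put S12 (11U) in rack 2; 4U remain.
Put S13 (35U) in rack 11; 7U remain.
Put S14 (10U) in rack 3; 5U remain.
Put S15 (16U) in rack 12; 26U remain.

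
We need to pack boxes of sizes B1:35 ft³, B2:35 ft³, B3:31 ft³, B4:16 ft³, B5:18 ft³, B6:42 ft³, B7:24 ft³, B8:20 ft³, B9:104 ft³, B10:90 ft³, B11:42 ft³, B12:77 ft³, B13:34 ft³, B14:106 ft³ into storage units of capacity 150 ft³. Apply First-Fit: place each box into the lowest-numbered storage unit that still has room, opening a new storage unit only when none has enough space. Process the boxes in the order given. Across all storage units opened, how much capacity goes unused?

226

storage unit 1: place B1 (35 ft³), 115 ft³ left
storage unit 1: place B2 (35 ft³), 80 ft³ left
storage unit 1: place B3 (31 ft³), 49 ft³ left
storage unit 1: place B4 (16 ft³), 33 ft³ left
storage unit 1: place B5 (18 ft³), 15 ft³ left
storage unit 2: place B6 (42 ft³), 108 ft³ left
storage unit 2: place B7 (24 ft³), 84 ft³ left
storage unit 2: place B8 (20 ft³), 64 ft³ left
storage unit 3: place B9 (104 ft³), 46 ft³ left
storage unit 4: place B10 (90 ft³), 60 ft³ left
storage unit 2: place B11 (42 ft³), 22 ft³ left
storage unit 5: place B12 (77 ft³), 73 ft³ left
storage unit 3: place B13 (34 ft³), 12 ft³ left
storage unit 6: place B14 (106 ft³), 44 ft³ left
6 storage units × 150 ft³ = 900 ft³; used 674 ft³; unused 226 ft³.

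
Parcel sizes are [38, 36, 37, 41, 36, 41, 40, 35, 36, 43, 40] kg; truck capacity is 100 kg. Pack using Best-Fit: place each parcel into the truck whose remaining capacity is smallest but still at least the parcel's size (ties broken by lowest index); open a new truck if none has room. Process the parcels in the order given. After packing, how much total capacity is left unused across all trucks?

177

truck 1: place 38 kg, 62 kg left
truck 1: place 36 kg, 26 kg left
truck 2: place 37 kg, 63 kg left
truck 2: place 41 kg, 22 kg left
truck 3: place 36 kg, 64 kg left
truck 3: place 41 kg, 23 kg left
truck 4: place 40 kg, 60 kg left
truck 4: place 35 kg, 25 kg left
truck 5: place 36 kg, 64 kg left
truck 5: place 43 kg, 21 kg left
truck 6: place 40 kg, 60 kg left
6 trucks × 100 kg = 600 kg; used 423 kg; unused 177 kg.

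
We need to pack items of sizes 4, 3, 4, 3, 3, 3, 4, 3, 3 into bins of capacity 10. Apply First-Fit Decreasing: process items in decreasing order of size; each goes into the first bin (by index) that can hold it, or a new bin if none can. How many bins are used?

4 bins

Sorted descending: 4, 4, 4, 3, 3, 3, 3, 3, 3.
Put 4 in bin 1; 6 remain.
Put 4 in bin 1; 2 remain.
Put 4 in bin 2; 6 remain.
Put 3 in bin 2; 3 remain.
Put 3 in bin 2; 0 remain.
Put 3 in bin 3; 7 remain.
Put 3 in bin 3; 4 remain.
Put 3 in bin 3; 1 remain.
Put 3 in bin 4; 7 remain.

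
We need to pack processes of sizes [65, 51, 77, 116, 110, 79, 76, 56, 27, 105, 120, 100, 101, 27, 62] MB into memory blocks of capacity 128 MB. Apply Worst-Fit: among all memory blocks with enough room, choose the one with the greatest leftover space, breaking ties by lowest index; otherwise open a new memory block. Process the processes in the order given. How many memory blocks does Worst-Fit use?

12 memory blocks

memory block 1: place 65 MB, 63 MB left
memory block 1: place 51 MB, 12 MB left
memory block 2: place 77 MB, 51 MB left
memory block 3: place 116 MB, 12 MB left
memory block 4: place 110 MB, 18 MB left
memory block 5: place 79 MB, 49 MB left
memory block 6: place 76 MB, 52 MB left
memory block 7: place 56 MB, 72 MB left
memory block 7: place 27 MB, 45 MB left
memory block 8: place 105 MB, 23 MB left
memory block 9: place 120 MB, 8 MB left
memory block 10: place 100 MB, 28 MB left
memory block 11: place 101 MB, 27 MB left
memory block 6: place 27 MB, 25 MB left
memory block 12: place 62 MB, 66 MB left
Final memory blocks: [65,51] [77] [116] [110] [79] [76,27] [56,27] [105] [120] [100] [101] [62].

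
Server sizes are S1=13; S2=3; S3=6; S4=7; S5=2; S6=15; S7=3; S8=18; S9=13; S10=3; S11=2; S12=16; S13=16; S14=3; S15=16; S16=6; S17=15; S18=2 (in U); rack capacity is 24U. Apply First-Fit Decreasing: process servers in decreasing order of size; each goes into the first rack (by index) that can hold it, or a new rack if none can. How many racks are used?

8 racks

Sorted descending: 18, 16, 16, 16, 15, 15, 13, 13, 7, 6, 6, 3, 3, 3, 3, 2, 2, 2.
Put 18U in rack 1; 6U remain.
Put 16U in rack 2; 8U remain.
Put 16U in rack 3; 8U remain.
Put 16U in rack 4; 8U remain.
Put 15U in rack 5; 9U remain.
Put 15U in rack 6; 9U remain.
Put 13U in rack 7; 11U remain.
Put 13U in rack 8; 11U remain.
Put 7U in rack 2; 1U remain.
Put 6U in rack 1; 0U remain.
Put 6U in rack 3; 2U remain.
Put 3U in rack 4; 5U remain.
Put 3U in rack 4; 2U remain.
Put 3U in rack 5; 6U remain.
Put 3U in rack 5; 3U remain.
Put 2U in rack 3; 0U remain.
Put 2U in rack 4; 0U remain.
Put 2U in rack 5; 1U remain.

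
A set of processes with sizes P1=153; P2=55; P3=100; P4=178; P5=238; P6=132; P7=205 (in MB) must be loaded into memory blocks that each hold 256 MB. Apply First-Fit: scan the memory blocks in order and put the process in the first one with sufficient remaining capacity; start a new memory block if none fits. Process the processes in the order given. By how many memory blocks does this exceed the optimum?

First-Fit: [153,55] [100,132] [178] [238] [205] → 5 memory blocks.
Total size 1061 MB; any packing needs at least ⌈1061/256⌉ = 5 memory blocks.
So 5 is already optimal.

0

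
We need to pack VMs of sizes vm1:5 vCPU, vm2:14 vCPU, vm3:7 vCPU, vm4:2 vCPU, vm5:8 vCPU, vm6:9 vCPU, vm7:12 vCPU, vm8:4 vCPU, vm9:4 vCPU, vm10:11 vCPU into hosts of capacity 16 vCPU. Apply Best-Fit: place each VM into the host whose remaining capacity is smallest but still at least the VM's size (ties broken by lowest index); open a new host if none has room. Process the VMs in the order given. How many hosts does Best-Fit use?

vm1 (5 vCPU) → host 1 (remaining 11 vCPU)
vm2 (14 vCPU) → host 2 (remaining 2 vCPU)
vm3 (7 vCPU) → host 1 (remaining 4 vCPU)
vm4 (2 vCPU) → host 2 (remaining 0 vCPU)
vm5 (8 vCPU) → host 3 (remaining 8 vCPU)
vm6 (9 vCPU) → host 4 (remaining 7 vCPU)
vm7 (12 vCPU) → host 5 (remaining 4 vCPU)
vm8 (4 vCPU) → host 1 (remaining 0 vCPU)
vm9 (4 vCPU) → host 5 (remaining 0 vCPU)
vm10 (11 vCPU) → host 6 (remaining 5 vCPU)
Final hosts: [5,7,4] [14,2] [8] [9] [12,4] [11].

6 hosts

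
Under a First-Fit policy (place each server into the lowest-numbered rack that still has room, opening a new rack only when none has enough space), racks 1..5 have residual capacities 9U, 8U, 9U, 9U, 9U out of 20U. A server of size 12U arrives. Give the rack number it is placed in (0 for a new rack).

0

No rack has ≥ 12U free, so a new rack is opened.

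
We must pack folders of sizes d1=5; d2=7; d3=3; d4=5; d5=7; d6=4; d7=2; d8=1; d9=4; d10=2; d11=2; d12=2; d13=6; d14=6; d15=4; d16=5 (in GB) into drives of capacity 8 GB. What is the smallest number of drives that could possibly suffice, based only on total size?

9

Total size = 5 + 7 + 3 + 5 + 7 + 4 + 2 + 1 + 4 + 2 + 2 + 2 + 6 + 6 + 4 + 5 = 65 GB.
⌈65 / 8⌉ = 9.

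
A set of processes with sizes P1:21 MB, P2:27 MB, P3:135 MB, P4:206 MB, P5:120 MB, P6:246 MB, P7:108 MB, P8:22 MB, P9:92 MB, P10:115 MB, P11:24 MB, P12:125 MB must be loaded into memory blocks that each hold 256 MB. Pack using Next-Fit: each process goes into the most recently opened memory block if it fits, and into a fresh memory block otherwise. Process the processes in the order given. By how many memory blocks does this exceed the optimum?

Next-Fit: [21,27,135] [206] [120] [246] [108,22,92] [115,24] [125] → 7 memory blocks.
Total size 1241 MB; any packing needs at least ⌈1241/256⌉ = 5 memory blocks.
An optimal packing achieves that bound: [246] [206,27,22] [135,120] [125,115] [108,92,24,21] → 5 memory blocks.
Excess: 7 − 5 = 2.

2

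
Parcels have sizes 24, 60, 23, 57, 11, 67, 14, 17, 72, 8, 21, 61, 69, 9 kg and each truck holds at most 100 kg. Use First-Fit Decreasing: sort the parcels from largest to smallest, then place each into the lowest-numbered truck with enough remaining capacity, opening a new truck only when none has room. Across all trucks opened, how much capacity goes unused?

Sorted descending: 72, 69, 67, 61, 60, 57, 24, 23, 21, 17, 14, 11, 9, 8.
Put 72 kg in truck 1; 28 kg remain.
Put 69 kg in truck 2; 31 kg remain.
Put 67 kg in truck 3; 33 kg remain.
Put 61 kg in truck 4; 39 kg remain.
Put 60 kg in truck 5; 40 kg remain.
Put 57 kg in truck 6; 43 kg remain.
Put 24 kg in truck 1; 4 kg remain.
Put 23 kg in truck 2; 8 kg remain.
Put 21 kg in truck 3; 12 kg remain.
Put 17 kg in truck 4; 22 kg remain.
Put 14 kg in truck 4; 8 kg remain.
Put 11 kg in truck 3; 1 kg remain.
Put 9 kg in truck 5; 31 kg remain.
Put 8 kg in truck 2; 0 kg remain.
6 trucks × 100 kg = 600 kg; used 513 kg; unused 87 kg.

87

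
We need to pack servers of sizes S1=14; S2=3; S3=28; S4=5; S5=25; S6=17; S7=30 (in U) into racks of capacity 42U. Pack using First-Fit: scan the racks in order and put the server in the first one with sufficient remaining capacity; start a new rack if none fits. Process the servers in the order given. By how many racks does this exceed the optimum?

First-Fit: [14,3,5,17] [28] [25] [30] → 4 racks.
Total size 122U; any packing needs at least ⌈122/42⌉ = 3 racks.
An optimal packing achieves that bound: [30,5,3] [28,14] [25,17] → 3 racks.
Excess: 4 − 3 = 1.

1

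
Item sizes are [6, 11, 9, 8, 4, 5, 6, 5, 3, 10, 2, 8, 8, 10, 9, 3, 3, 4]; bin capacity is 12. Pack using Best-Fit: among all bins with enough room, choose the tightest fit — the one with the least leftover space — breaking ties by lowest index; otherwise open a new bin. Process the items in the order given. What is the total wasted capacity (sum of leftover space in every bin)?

6

Put 6 in bin 1; 6 remain.
Put 11 in bin 2; 1 remain.
Put 9 in bin 3; 3 remain.
Put 8 in bin 4; 4 remain.
Put 4 in bin 4; 0 remain.
Put 5 in bin 1; 1 remain.
Put 6 in bin 5; 6 remain.
Put 5 in bin 5; 1 remain.
Put 3 in bin 3; 0 remain.
Put 10 in bin 6; 2 remain.
Put 2 in bin 6; 0 remain.
Put 8 in bin 7; 4 remain.
Put 8 in bin 8; 4 remain.
Put 10 in bin 9; 2 remain.
Put 9 in bin 10; 3 remain.
Put 3 in bin 10; 0 remain.
Put 3 in bin 7; 1 remain.
Put 4 in bin 8; 0 remain.
10 bins × 12 = 120; used 114; unused 6.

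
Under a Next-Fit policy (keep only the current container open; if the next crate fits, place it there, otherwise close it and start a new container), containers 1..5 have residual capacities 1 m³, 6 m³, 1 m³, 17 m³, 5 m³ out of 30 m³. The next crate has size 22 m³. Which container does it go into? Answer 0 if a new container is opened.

Next-Fit only looks at container 5, which has 5 m³ free.
22 m³ does not fit, so a new container is opened.

0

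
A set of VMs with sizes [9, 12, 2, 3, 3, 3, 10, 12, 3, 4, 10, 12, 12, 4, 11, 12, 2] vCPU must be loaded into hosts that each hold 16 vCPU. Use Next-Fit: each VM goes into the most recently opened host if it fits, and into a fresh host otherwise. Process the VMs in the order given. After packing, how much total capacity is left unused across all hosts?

Put 9 vCPU in host 1; 7 vCPU remain.
Put 12 vCPU in host 2; 4 vCPU remain.
Put 2 vCPU in host 2; 2 vCPU remain.
Put 3 vCPU in host 3; 13 vCPU remain.
Put 3 vCPU in host 3; 10 vCPU remain.
Put 3 vCPU in host 3; 7 vCPU remain.
Put 10 vCPU in host 4; 6 vCPU remain.
Put 12 vCPU in host 5; 4 vCPU remain.
Put 3 vCPU in host 5; 1 vCPU remain.
Put 4 vCPU in host 6; 12 vCPU remain.
Put 10 vCPU in host 6; 2 vCPU remain.
Put 12 vCPU in host 7; 4 vCPU remain.
Put 12 vCPU in host 8; 4 vCPU remain.
Put 4 vCPU in host 8; 0 vCPU remain.
Put 11 vCPU in host 9; 5 vCPU remain.
Put 12 vCPU in host 10; 4 vCPU remain.
Put 2 vCPU in host 10; 2 vCPU remain.
10 hosts × 16 vCPU = 160 vCPU; used 124 vCPU; unused 36 vCPU.

36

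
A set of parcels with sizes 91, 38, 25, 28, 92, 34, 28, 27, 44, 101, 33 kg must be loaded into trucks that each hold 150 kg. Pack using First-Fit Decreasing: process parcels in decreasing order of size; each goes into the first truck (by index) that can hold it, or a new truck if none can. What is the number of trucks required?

Sorted descending: 101, 92, 91, 44, 38, 34, 33, 28, 28, 27, 25.
101 kg → truck 1 (remaining 49 kg)
92 kg → truck 2 (remaining 58 kg)
91 kg → truck 3 (remaining 59 kg)
44 kg → truck 1 (remaining 5 kg)
38 kg → truck 2 (remaining 20 kg)
34 kg → truck 3 (remaining 25 kg)
33 kg → truck 4 (remaining 117 kg)
28 kg → truck 4 (remaining 89 kg)
28 kg → truck 4 (remaining 61 kg)
27 kg → truck 4 (remaining 34 kg)
25 kg → truck 3 (remaining 0 kg)
Final trucks: [101,44] [92,38] [91,34,25] [33,28,28,27].

4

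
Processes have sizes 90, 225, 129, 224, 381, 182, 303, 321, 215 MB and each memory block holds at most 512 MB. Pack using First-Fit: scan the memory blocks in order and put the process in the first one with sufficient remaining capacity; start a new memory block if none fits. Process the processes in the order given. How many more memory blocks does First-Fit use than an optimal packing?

First-Fit: [90,225,129] [224,182] [381] [303] [321] [215] → 6 memory blocks.
Total size 2070 MB; any packing needs at least ⌈2070/512⌉ = 5 memory blocks.
An optimal packing achieves that bound: [381,129] [321,182] [303,90] [225,224] [215] → 5 memory blocks.
Excess: 6 − 5 = 1.

1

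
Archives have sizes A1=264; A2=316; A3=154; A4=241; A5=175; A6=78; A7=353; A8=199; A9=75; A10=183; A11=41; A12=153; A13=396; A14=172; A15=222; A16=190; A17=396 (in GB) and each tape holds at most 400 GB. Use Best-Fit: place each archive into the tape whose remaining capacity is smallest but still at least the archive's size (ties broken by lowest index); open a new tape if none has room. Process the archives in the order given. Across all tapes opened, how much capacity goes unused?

Put A1 (264 GB) in tape 1; 136 GB remain.
Put A2 (316 GB) in tape 2; 84 GB remain.
Put A3 (154 GB) in tape 3; 246 GB remain.
Put A4 (241 GB) in tape 3; 5 GB remain.
Put A5 (175 GB) in tape 4; 225 GB remain.
Put A6 (78 GB) in tape 2; 6 GB remain.
Put A7 (353 GB) in tape 5; 47 GB remain.
Put A8 (199 GB) in tape 4; 26 GB remain.
Put A9 (75 GB) in tape 1; 61 GB remain.
Put A10 (183 GB) in tape 6; 217 GB remain.
Put A11 (41 GB) in tape 5; 6 GB remain.
Put A12 (153 GB) in tape 6; 64 GB remain.
Put A13 (396 GB) in tape 7; 4 GB remain.
Put A14 (172 GB) in tape 8; 228 GB remain.
Put A15 (222 GB) in tape 8; 6 GB remain.
Put A16 (190 GB) in tape 9; 210 GB remain.
Put A17 (396 GB) in tape 10; 4 GB remain.
10 tapes × 400 GB = 4000 GB; used 3608 GB; unused 392 GB.

392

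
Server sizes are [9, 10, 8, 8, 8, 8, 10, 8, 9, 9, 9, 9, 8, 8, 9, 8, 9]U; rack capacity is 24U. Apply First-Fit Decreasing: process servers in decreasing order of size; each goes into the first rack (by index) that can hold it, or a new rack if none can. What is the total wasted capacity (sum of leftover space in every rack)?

45

Sorted descending: 10, 10, 9, 9, 9, 9, 9, 9, 9, 8, 8, 8, 8, 8, 8, 8, 8.
10U → rack 1 (remaining 14U)
10U → rack 1 (remaining 4U)
9U → rack 2 (remaining 15U)
9U → rack 2 (remaining 6U)
9U → rack 3 (remaining 15U)
9U → rack 3 (remaining 6U)
9U → rack 4 (remaining 15U)
9U → rack 4 (remaining 6U)
9U → rack 5 (remaining 15U)
8U → rack 5 (remaining 7U)
8U → rack 6 (remaining 16U)
8U → rack 6 (remaining 8U)
8U → rack 6 (remaining 0U)
8U → rack 7 (remaining 16U)
8U → rack 7 (remaining 8U)
8U → rack 7 (remaining 0U)
8U → rack 8 (remaining 16U)
8 racks × 24U = 192U; used 147U; unused 45U.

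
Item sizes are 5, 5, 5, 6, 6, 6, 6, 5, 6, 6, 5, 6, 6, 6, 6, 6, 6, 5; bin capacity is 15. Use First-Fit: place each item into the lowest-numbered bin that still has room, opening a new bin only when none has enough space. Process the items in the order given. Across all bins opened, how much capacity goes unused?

33

bin 1: place 5, 10 left
bin 1: place 5, 5 left
bin 1: place 5, 0 left
bin 2: place 6, 9 left
bin 2: place 6, 3 left
bin 3: place 6, 9 left
bin 3: place 6, 3 left
bin 4: place 5, 10 left
bin 4: place 6, 4 left
bin 5: place 6, 9 left
bin 5: place 5, 4 left
bin 6: place 6, 9 left
bin 6: place 6, 3 left
bin 7: place 6, 9 left
bin 7: place 6, 3 left
bin 8: place 6, 9 left
bin 8: place 6, 3 left
bin 9: place 5, 10 left
9 bins × 15 = 135; used 102; unused 33.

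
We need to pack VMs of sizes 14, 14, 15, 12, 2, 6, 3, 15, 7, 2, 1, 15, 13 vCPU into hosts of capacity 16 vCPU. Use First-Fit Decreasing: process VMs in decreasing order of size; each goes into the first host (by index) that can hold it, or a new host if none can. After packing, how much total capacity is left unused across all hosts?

9

Sorted descending: 15, 15, 15, 14, 14, 13, 12, 7, 6, 3, 2, 2, 1.
Put 15 vCPU in host 1; 1 vCPU remain.
Put 15 vCPU in host 2; 1 vCPU remain.
Put 15 vCPU in host 3; 1 vCPU remain.
Put 14 vCPU in host 4; 2 vCPU remain.
Put 14 vCPU in host 5; 2 vCPU remain.
Put 13 vCPU in host 6; 3 vCPU remain.
Put 12 vCPU in host 7; 4 vCPU remain.
Put 7 vCPU in host 8; 9 vCPU remain.
Put 6 vCPU in host 8; 3 vCPU remain.
Put 3 vCPU in host 6; 0 vCPU remain.
Put 2 vCPU in host 4; 0 vCPU remain.
Put 2 vCPU in host 5; 0 vCPU remain.
Put 1 vCPU in host 1; 0 vCPU remain.
8 hosts × 16 vCPU = 128 vCPU; used 119 vCPU; unused 9 vCPU.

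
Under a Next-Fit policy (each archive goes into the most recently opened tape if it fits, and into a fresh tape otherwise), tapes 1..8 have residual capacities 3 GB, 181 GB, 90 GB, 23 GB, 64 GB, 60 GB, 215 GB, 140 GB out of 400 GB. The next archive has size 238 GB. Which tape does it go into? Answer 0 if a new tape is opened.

0

Next-Fit only looks at tape 8, which has 140 GB free.
238 GB does not fit, so a new tape is opened.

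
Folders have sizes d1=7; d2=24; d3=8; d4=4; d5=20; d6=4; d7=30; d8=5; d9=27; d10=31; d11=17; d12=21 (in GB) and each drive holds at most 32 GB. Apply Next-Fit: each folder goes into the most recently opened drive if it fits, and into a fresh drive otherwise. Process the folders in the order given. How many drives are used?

d1 (7 GB) → drive 1 (remaining 25 GB)
d2 (24 GB) → drive 1 (remaining 1 GB)
d3 (8 GB) → drive 2 (remaining 24 GB)
d4 (4 GB) → drive 2 (remaining 20 GB)
d5 (20 GB) → drive 2 (remaining 0 GB)
d6 (4 GB) → drive 3 (remaining 28 GB)
d7 (30 GB) → drive 4 (remaining 2 GB)
d8 (5 GB) → drive 5 (remaining 27 GB)
d9 (27 GB) → drive 5 (remaining 0 GB)
d10 (31 GB) → drive 6 (remaining 1 GB)
d11 (17 GB) → drive 7 (remaining 15 GB)
d12 (21 GB) → drive 8 (remaining 11 GB)
Final drives: [7,24] [8,4,20] [4] [30] [5,27] [31] [17] [21].

8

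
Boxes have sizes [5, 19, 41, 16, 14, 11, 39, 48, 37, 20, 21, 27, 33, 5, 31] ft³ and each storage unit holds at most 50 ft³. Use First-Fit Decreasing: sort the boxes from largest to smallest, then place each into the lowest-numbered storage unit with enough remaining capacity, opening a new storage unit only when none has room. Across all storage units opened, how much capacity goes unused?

Sorted descending: 48, 41, 39, 37, 33, 31, 27, 21, 20, 19, 16, 14, 11, 5, 5.
Put 48 ft³ in storage unit 1; 2 ft³ remain.
Put 41 ft³ in storage unit 2; 9 ft³ remain.
Put 39 ft³ in storage unit 3; 11 ft³ remain.
Put 37 ft³ in storage unit 4; 13 ft³ remain.
Put 33 ft³ in storage unit 5; 17 ft³ remain.
Put 31 ft³ in storage unit 6; 19 ft³ remain.
Put 27 ft³ in storage unit 7; 23 ft³ remain.
Put 21 ft³ in storage unit 7; 2 ft³ remain.
Put 20 ft³ in storage unit 8; 30 ft³ remain.
Put 19 ft³ in storage unit 6; 0 ft³ remain.
Put 16 ft³ in storage unit 5; 1 ft³ remain.
Put 14 ft³ in storage unit 8; 16 ft³ remain.
Put 11 ft³ in storage unit 3; 0 ft³ remain.
Put 5 ft³ in storage unit 2; 4 ft³ remain.
Put 5 ft³ in storage unit 4; 8 ft³ remain.
8 storage units × 50 ft³ = 400 ft³; used 367 ft³; unused 33 ft³.

33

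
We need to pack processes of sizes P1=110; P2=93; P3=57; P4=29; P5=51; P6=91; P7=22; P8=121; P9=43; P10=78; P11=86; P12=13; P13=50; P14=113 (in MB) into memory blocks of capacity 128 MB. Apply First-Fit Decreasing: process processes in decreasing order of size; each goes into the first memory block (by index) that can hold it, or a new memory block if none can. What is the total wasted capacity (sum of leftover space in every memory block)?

195

Sorted descending: 121, 113, 110, 93, 91, 86, 78, 57, 51, 50, 43, 29, 22, 13.
memory block 1: place 121 MB, 7 MB left
memory block 2: place 113 MB, 15 MB left
memory block 3: place 110 MB, 18 MB left
memory block 4: place 93 MB, 35 MB left
memory block 5: place 91 MB, 37 MB left
memory block 6: place 86 MB, 42 MB left
memory block 7: place 78 MB, 50 MB left
memory block 8: place 57 MB, 71 MB left
memory block 8: place 51 MB, 20 MB left
memory block 7: place 50 MB, 0 MB left
memory block 9: place 43 MB, 85 MB left
memory block 4: place 29 MB, 6 MB left
memory block 5: place 22 MB, 15 MB left
memory block 2: place 13 MB, 2 MB left
9 memory blocks × 128 MB = 1152 MB; used 957 MB; unused 195 MB.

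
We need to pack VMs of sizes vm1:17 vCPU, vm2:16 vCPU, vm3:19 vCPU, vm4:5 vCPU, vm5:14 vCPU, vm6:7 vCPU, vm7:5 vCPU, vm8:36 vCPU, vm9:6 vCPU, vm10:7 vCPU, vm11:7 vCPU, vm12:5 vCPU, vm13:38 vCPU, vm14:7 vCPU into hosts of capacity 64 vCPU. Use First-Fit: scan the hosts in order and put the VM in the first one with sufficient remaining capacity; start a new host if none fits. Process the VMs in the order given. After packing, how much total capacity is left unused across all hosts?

3

host 1: place vm1 (17 vCPU), 47 vCPU left
host 1: place vm2 (16 vCPU), 31 vCPU left
host 1: place vm3 (19 vCPU), 12 vCPU left
host 1: place vm4 (5 vCPU), 7 vCPU left
host 2: place vm5 (14 vCPU), 50 vCPU left
host 1: place vm6 (7 vCPU), 0 vCPU left
host 2: place vm7 (5 vCPU), 45 vCPU left
host 2: place vm8 (36 vCPU), 9 vCPU left
host 2: place vm9 (6 vCPU), 3 vCPU left
host 3: place vm10 (7 vCPU), 57 vCPU left
host 3: place vm11 (7 vCPU), 50 vCPU left
host 3: place vm12 (5 vCPU), 45 vCPU left
host 3: place vm13 (38 vCPU), 7 vCPU left
host 3: place vm14 (7 vCPU), 0 vCPU left
3 hosts × 64 vCPU = 192 vCPU; used 189 vCPU; unused 3 vCPU.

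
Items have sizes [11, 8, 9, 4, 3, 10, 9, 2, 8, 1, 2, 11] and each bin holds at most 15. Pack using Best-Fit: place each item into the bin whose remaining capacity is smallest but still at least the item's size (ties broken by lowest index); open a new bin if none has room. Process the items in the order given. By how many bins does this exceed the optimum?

Best-Fit: [11,4] [8] [9,3,2,1] [10,2] [9] [8] [11] → 7 bins.
7 items exceed 7.5 (half the capacity), and no two of those can share a bin, so at least 7 bins are needed.
So 7 is already optimal.

0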